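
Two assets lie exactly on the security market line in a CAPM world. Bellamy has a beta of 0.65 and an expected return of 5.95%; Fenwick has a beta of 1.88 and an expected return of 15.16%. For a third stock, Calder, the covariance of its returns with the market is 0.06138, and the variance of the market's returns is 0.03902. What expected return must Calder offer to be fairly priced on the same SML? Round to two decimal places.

MRP = (15.16% − 5.95%) / (1.88 − 0.65) = 7.4878%
R_f = 5.95% − 0.65 × 7.4878% = 1.0829%
β_Calder = Cov / Var(R_m) = 0.06138 / 0.03902 = 1.5730
E(R_Calder) = R_f + β × MRP = 1.0829% + 1.5730 × 7.4878% = 12.86%

12.86%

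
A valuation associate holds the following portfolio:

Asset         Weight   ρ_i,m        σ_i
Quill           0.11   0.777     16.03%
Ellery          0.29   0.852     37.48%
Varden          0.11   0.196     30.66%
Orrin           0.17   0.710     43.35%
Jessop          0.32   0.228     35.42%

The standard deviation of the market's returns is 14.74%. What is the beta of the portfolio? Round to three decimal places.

1.296

β_Quill = 0.777 × 16.03% / 14.74% = 0.8450
β_Ellery = 0.852 × 37.48% / 14.74% = 2.1664
β_Varden = 0.196 × 30.66% / 14.74% = 0.4077
β_Orrin = 0.710 × 43.35% / 14.74% = 2.0881
β_Jessop = 0.228 × 35.42% / 14.74% = 0.5479
β_P = Σ w_i β_i = 0.11×0.8450 + 0.29×2.1664 + 0.11×0.4077 + 0.17×2.0881 + 0.32×0.5479 = 1.2964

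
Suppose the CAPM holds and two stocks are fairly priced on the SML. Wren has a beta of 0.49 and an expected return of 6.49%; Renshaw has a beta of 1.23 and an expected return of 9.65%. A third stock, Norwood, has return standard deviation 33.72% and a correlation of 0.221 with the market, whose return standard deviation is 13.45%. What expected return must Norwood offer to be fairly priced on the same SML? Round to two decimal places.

MRP = (9.65% − 6.49%) / (1.23 − 0.49) = 4.2703%
R_f = 6.49% − 0.49 × 4.2703% = 4.3976%
β_Norwood = ρ·σ_i/σ_m = 0.221 × 33.72 / 13.45 = 0.5541
E(R_Norwood) = R_f + β × MRP = 4.3976% + 0.5541 × 4.2703% = 6.76%

6.76%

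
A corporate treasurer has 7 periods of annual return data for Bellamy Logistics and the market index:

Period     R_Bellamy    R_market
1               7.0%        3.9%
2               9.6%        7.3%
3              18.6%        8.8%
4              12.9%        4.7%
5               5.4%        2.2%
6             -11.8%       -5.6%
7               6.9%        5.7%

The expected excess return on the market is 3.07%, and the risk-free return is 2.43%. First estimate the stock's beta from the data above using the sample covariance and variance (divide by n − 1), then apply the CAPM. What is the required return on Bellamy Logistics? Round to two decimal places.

8.25%

Mean R_i = (7.0 + 9.6 + 18.6 + 12.9 + 5.4 − 11.8 + 6.9) / 7 = 6.9429%
Mean R_m = (3.9 + 7.3 + 8.8 + 4.7 + 2.2 − 5.6 + 5.7) / 7 = 3.8571%
Σ(R_i − R̄_i)(R_m − R̄_m) = 251.5229  ⇒  Cov = 251.5229 / 6 = 41.9205
Σ(R_m − R̄_m)² = 132.5771  ⇒  Var(R_m) = 132.5771 / 6 = 22.0962
β = Cov / Var(R_m) = 41.9205 / 22.0962 = 1.8972
E(R) = R_f + β × MRP = 2.43% + 1.8972 × 3.07% = 8.25%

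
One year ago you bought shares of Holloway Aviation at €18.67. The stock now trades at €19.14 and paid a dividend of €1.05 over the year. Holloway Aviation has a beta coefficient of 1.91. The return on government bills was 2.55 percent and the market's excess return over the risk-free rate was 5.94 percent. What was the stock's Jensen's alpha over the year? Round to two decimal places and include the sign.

Realised HPR = (P1 + D1 − P0) / P0 = (19.14 + 1.05 − 18.67) / 18.67 = 1.52 / 18.67 = 8.1414%
CAPM required = R_f + β·MRP = 2.55% + 1.91 × 5.94% = 13.8954%
α = realised − required = 8.1414% − 13.8954% = -5.75%

-5.75%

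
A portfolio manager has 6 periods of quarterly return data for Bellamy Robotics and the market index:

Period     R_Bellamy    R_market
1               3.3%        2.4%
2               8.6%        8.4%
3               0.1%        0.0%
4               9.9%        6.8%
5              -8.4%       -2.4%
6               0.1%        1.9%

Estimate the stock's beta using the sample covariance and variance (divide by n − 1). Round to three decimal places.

Mean R_i = (3.3 + 8.6 + 0.1 + 9.9 − 8.4 + 0.1) / 6 = 2.2667%
Mean R_m = (2.4 + 8.4 + 0.0 + 6.8 − 2.4 + 1.9) / 6 = 2.8500%
Σ(R_i − R̄_i)(R_m − R̄_m) = 129.0700  ⇒  Cov = 129.0700 / 5 = 25.8140
Σ(R_m − R̄_m)² = 83.1950  ⇒  Var(R_m) = 83.1950 / 5 = 16.6390
β = Cov / Var(R_m) = 25.8140 / 16.6390 = 1.5514

1.551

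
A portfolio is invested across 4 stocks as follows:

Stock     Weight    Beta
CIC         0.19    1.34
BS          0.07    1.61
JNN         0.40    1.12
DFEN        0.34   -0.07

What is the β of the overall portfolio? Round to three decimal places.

β_P = Σ w_i β_i = 0.19×1.34 + 0.07×1.61 + 0.40×1.12 + 0.34×-0.07 = 0.7915

0.792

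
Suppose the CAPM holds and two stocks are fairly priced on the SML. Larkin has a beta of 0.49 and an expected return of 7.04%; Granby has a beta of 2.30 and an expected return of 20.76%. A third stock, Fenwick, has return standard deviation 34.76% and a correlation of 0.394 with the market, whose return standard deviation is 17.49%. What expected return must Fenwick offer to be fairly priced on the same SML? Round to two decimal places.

MRP = (20.76% − 7.04%) / (2.30 − 0.49) = 7.5801%
R_f = 7.04% − 0.49 × 7.5801% = 3.3258%
β_Fenwick = ρ·σ_i/σ_m = 0.394 × 34.76 / 17.49 = 0.7830
E(R_Fenwick) = R_f + β × MRP = 3.3258% + 0.7830 × 7.5801% = 9.26%

9.26%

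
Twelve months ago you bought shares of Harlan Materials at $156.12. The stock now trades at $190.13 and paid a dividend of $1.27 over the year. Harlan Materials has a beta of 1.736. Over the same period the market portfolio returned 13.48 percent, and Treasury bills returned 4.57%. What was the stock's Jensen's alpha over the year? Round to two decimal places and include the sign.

Realised HPR = (P1 + D1 − P0) / P0 = (190.13 + 1.27 − 156.12) / 156.12 = 35.28 / 156.12 = 22.5980%
MRP = 13.48% − 4.57% = 8.91%
CAPM required = R_f + β·MRP = 4.57% + 1.736 × 8.91% = 20.03776%
α = realised − required = 22.5980% − 20.03776% = +2.56%

+2.56%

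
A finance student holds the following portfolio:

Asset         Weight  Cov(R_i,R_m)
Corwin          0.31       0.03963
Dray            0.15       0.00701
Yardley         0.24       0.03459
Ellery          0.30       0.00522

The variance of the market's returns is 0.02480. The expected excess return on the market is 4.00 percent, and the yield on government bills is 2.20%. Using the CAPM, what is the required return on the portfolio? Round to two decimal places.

5.94%

β_Corwin = 0.03963 / 0.02480 = 1.5980
β_Dray = 0.00701 / 0.02480 = 0.2827
β_Yardley = 0.03459 / 0.02480 = 1.3948
β_Ellery = 0.00522 / 0.02480 = 0.2105
β_P = Σ w_i β_i = 0.31×1.5980 + 0.15×0.2827 + 0.24×1.3948 + 0.30×0.2105 = 0.9357
E(R_P) = R_f + β_P × MRP = 2.20% + 0.9357 × 4.00% = 5.94%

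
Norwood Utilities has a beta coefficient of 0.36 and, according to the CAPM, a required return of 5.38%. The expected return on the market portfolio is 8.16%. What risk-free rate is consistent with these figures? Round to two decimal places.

E(R) = R_f + β(E(R_m) − R_f) = R_f(1 − β) + β·E(R_m)
5.38% = R_f × (1 − 0.36) + 0.36 × 8.16%
5.38% = R_f × 0.64 + 2.9376%
R_f = (5.38% − 2.9376%) / 0.64 = 3.82%

3.82%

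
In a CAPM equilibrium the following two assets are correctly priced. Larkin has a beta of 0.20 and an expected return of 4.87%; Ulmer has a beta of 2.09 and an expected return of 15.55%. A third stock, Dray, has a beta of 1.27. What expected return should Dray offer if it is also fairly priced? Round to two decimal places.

MRP (SML slope) = (15.55% − 4.87%) / (2.09 − 0.20) = 10.68% / 1.89 = 5.6508%
R_f (intercept) = 4.87% − 0.20 × 5.6508% = 3.7398%
E(R_Dray) = R_f + β × MRP = 3.7398% + 1.27 × 5.6508% = 10.92%

10.92%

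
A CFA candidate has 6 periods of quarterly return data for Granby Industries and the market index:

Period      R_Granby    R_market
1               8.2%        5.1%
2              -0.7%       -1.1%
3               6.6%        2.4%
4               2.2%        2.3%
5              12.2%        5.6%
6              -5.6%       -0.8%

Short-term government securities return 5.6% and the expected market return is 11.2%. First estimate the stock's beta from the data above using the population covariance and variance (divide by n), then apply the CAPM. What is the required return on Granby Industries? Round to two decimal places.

Mean R_i = (8.2 − 0.7 + 6.6 + 2.2 + 12.2 − 5.6) / 6 = 3.8167%
Mean R_m = (5.1 − 1.1 + 2.4 + 2.3 + 5.6 − 0.8) / 6 = 2.2500%
Σ(R_i − R̄_i)(R_m − R̄_m) = 84.7650  ⇒  Cov = 84.7650 / 6 = 14.1275
Σ(R_m − R̄_m)² = 39.8950  ⇒  Var(R_m) = 39.8950 / 6 = 6.6492
β = Cov / Var(R_m) = 14.1275 / 6.6492 = 2.1247
MRP = 11.2% − 5.6% = 5.60%
E(R) = R_f + β × MRP = 5.6% + 2.1247 × 5.6% = 17.50%

17.50%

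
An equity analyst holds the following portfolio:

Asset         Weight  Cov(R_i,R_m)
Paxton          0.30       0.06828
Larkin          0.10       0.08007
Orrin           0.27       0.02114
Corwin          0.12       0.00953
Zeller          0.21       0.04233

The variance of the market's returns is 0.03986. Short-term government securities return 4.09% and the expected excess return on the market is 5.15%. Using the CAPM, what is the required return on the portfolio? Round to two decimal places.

9.80%

β_Paxton = 0.06828 / 0.03986 = 1.7130
β_Larkin = 0.08007 / 0.03986 = 2.0088
β_Orrin = 0.02114 / 0.03986 = 0.5304
β_Corwin = 0.00953 / 0.03986 = 0.2391
β_Zeller = 0.04233 / 0.03986 = 1.0620
β_P = Σ w_i β_i = 0.30×1.7130 + 0.10×2.0088 + 0.27×0.5304 + 0.12×0.2391 + 0.21×1.0620 = 1.1097
E(R_P) = R_f + β_P × MRP = 4.09% + 1.1097 × 5.15% = 9.80%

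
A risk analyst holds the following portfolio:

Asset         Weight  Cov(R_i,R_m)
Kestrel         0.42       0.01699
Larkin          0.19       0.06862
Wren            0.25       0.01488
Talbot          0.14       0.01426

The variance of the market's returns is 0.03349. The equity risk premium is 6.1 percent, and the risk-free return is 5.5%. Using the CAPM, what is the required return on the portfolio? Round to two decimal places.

10.22%

β_Kestrel = 0.01699 / 0.03349 = 0.5073
β_Larkin = 0.06862 / 0.03349 = 2.0490
β_Wren = 0.01488 / 0.03349 = 0.4443
β_Talbot = 0.01426 / 0.03349 = 0.4258
β_P = Σ w_i β_i = 0.42×0.5073 + 0.19×2.0490 + 0.25×0.4443 + 0.14×0.4258 = 0.7731
E(R_P) = R_f + β_P × MRP = 5.5% + 0.7731 × 6.1% = 10.22%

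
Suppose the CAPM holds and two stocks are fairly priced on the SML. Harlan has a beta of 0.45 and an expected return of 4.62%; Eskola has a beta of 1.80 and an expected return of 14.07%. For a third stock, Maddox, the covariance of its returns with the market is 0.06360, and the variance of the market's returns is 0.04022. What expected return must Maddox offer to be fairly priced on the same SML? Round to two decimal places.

12.54%

MRP = (14.07% − 4.62%) / (1.80 − 0.45) = 7.0000%
R_f = 4.62% − 0.45 × 7.0000% = 1.4700%
β_Maddox = Cov / Var(R_m) = 0.06360 / 0.04022 = 1.5813
E(R_Maddox) = R_f + β × MRP = 1.4700% + 1.5813 × 7.0000% = 12.54%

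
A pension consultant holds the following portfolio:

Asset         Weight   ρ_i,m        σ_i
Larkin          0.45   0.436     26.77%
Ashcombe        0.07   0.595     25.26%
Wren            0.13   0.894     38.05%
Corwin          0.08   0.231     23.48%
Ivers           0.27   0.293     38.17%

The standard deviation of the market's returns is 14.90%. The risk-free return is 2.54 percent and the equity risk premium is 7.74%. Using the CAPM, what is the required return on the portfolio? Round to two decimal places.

β_Larkin = 0.436 × 26.77% / 14.90% = 0.7833
β_Ashcombe = 0.595 × 25.26% / 14.90% = 1.0087
β_Wren = 0.894 × 38.05% / 14.90% = 2.2830
β_Corwin = 0.231 × 23.48% / 14.90% = 0.3640
β_Ivers = 0.293 × 38.17% / 14.90% = 0.7506
β_P = Σ w_i β_i = 0.45×0.7833 + 0.07×1.0087 + 0.13×2.2830 + 0.08×0.3640 + 0.27×0.7506 = 0.9517
E(R_P) = R_f + β_P × MRP = 2.54% + 0.9517 × 7.74% = 9.91%

9.91%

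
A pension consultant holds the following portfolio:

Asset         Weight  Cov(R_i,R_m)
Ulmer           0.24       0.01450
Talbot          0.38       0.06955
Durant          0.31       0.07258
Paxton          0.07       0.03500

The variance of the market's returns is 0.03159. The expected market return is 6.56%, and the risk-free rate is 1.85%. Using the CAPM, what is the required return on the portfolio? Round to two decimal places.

β_Ulmer = 0.01450 / 0.03159 = 0.4590
β_Talbot = 0.06955 / 0.03159 = 2.2016
β_Durant = 0.07258 / 0.03159 = 2.2976
β_Paxton = 0.03500 / 0.03159 = 1.1079
β_P = Σ w_i β_i = 0.24×0.4590 + 0.38×2.2016 + 0.31×2.2976 + 0.07×1.1079 = 1.7366
MRP = 6.56% − 1.85% = 4.71%
E(R_P) = R_f + β_P × MRP = 1.85% + 1.7366 × 4.71% = 10.03%

10.03%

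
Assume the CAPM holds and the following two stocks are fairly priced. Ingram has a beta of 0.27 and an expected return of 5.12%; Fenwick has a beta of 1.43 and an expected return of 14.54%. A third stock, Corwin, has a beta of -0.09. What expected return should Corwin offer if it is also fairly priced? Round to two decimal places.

MRP (SML slope) = (14.54% − 5.12%) / (1.43 − 0.27) = 9.42% / 1.16 = 8.1207%
R_f (intercept) = 5.12% − 0.27 × 8.1207% = 2.9274%
E(R_Corwin) = R_f + β × MRP = 2.9274% + -0.09 × 8.1207% = 2.20%

2.20%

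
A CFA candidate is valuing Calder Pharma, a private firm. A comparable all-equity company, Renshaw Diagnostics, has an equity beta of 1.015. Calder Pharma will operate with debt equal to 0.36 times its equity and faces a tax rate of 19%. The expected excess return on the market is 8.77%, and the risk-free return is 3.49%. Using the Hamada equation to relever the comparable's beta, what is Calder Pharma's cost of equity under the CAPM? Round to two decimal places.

14.99%

β_L = β_U × [1 + (1 − t)(D/E)] = 1.015 × [1 + (1 − 0.19) × 0.36]
    = 1.015 × [1 + 0.81 × 0.36] = 1.015 × 1.2916 = 1.3110
E(R) = R_f + β_L × MRP = 3.49% + 1.3110 × 8.77% = 14.99%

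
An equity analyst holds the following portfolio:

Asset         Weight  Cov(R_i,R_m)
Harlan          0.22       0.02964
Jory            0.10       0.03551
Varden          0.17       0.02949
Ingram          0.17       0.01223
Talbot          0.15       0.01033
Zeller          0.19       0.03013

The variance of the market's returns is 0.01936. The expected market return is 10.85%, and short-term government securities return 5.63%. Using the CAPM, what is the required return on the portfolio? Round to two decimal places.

12.22%

β_Harlan = 0.02964 / 0.01936 = 1.5310
β_Jory = 0.03551 / 0.01936 = 1.8342
β_Varden = 0.02949 / 0.01936 = 1.5232
β_Ingram = 0.01223 / 0.01936 = 0.6317
β_Talbot = 0.01033 / 0.01936 = 0.5336
β_Zeller = 0.03013 / 0.01936 = 1.5563
β_P = Σ w_i β_i = 0.22×1.5310 + 0.10×1.8342 + 0.17×1.5232 + 0.17×0.6317 + 0.15×0.5336 + 0.19×1.5563 = 1.2623
MRP = 10.85% − 5.63% = 5.22%
E(R_P) = R_f + β_P × MRP = 5.63% + 1.2623 × 5.22% = 12.22%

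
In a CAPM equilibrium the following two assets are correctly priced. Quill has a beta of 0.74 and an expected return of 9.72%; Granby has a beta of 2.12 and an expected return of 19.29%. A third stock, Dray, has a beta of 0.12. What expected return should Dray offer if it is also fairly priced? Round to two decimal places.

MRP (SML slope) = (19.29% − 9.72%) / (2.12 − 0.74) = 9.57% / 1.38 = 6.9348%
R_f (intercept) = 9.72% − 0.74 × 6.9348% = 4.5882%
E(R_Dray) = R_f + β × MRP = 4.5882% + 0.12 × 6.9348% = 5.42%

5.42%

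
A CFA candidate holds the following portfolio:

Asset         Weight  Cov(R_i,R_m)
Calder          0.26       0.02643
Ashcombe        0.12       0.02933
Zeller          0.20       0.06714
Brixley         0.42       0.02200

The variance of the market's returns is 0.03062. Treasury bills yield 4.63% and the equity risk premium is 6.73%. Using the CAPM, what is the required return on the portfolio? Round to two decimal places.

β_Calder = 0.02643 / 0.03062 = 0.8632
β_Ashcombe = 0.02933 / 0.03062 = 0.9579
β_Zeller = 0.06714 / 0.03062 = 2.1927
β_Brixley = 0.02200 / 0.03062 = 0.7185
β_P = Σ w_i β_i = 0.26×0.8632 + 0.12×0.9579 + 0.20×2.1927 + 0.42×0.7185 = 1.0797
E(R_P) = R_f + β_P × MRP = 4.63% + 1.0797 × 6.73% = 11.90%

11.90%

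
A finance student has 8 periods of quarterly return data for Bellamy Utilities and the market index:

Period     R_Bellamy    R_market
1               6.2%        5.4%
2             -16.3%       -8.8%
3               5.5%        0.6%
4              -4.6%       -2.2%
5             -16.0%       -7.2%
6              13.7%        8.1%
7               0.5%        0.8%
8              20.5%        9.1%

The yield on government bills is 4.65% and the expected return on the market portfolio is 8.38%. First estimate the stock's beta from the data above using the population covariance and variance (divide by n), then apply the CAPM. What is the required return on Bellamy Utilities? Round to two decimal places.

11.86%

Mean R_i = (6.2 − 16.3 + 5.5 − 4.6 − 16.0 + 13.7 + 0.5 + 20.5) / 8 = 1.1875%
Mean R_m = (5.4 − 8.8 + 0.6 − 2.2 − 7.2 + 8.1 + 0.8 + 9.1) / 8 = 0.7250%
Σ(R_i − R̄_i)(R_m − R̄_m) = 596.5725  ⇒  Cov = 596.5725 / 8 = 74.5716
Σ(R_m − R̄_m)² = 308.4950  ⇒  Var(R_m) = 308.4950 / 8 = 38.5619
β = Cov / Var(R_m) = 74.5716 / 38.5619 = 1.9338
MRP = 8.38% − 4.65% = 3.73%
E(R) = R_f + β × MRP = 4.65% + 1.9338 × 3.73% = 11.86%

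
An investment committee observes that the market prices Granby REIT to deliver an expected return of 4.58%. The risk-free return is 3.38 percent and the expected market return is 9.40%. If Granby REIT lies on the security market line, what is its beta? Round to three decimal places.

MRP = 9.40% − 3.38% = 6.02%
β = (E(R) − R_f) / MRP = (4.58% − 3.38%) / 6.02% = 1.20% / 6.02% = 0.199

0.199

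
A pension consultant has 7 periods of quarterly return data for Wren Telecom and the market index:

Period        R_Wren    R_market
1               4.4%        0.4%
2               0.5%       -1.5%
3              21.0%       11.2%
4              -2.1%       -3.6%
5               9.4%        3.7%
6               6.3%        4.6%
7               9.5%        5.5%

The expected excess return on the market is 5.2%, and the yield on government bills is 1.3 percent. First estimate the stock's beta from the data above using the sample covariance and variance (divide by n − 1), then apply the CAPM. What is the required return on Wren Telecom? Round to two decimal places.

9.00%

Mean R_i = (4.4 + 0.5 + 21.0 − 2.1 + 9.4 + 6.3 + 9.5) / 7 = 7.0000%
Mean R_m = (0.4 − 1.5 + 11.2 − 3.6 + 3.7 + 4.6 + 5.5) / 7 = 2.9000%
Σ(R_i − R̄_i)(R_m − R̄_m) = 217.6800  ⇒  Cov = 217.6800 / 6 = 36.2800
Σ(R_m − R̄_m)² = 147.0400  ⇒  Var(R_m) = 147.0400 / 6 = 24.5067
β = Cov / Var(R_m) = 36.2800 / 24.5067 = 1.4804
E(R) = R_f + β × MRP = 1.3% + 1.4804 × 5.2% = 9.00%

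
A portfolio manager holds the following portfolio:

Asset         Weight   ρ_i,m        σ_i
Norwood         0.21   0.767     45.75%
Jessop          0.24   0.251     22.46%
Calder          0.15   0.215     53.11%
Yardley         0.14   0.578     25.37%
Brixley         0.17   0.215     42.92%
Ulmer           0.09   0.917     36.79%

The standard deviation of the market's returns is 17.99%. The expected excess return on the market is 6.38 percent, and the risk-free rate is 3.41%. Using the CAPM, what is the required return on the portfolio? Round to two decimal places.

β_Norwood = 0.767 × 45.75% / 17.99% = 1.9505
β_Jessop = 0.251 × 22.46% / 17.99% = 0.3134
β_Calder = 0.215 × 53.11% / 17.99% = 0.6347
β_Yardley = 0.578 × 25.37% / 17.99% = 0.8151
β_Brixley = 0.215 × 42.92% / 17.99% = 0.5129
β_Ulmer = 0.917 × 36.79% / 17.99% = 1.8753
β_P = Σ w_i β_i = 0.21×1.9505 + 0.24×0.3134 + 0.15×0.6347 + 0.14×0.8151 + 0.17×0.5129 + 0.09×1.8753 = 0.9501
E(R_P) = R_f + β_P × MRP = 3.41% + 0.9501 × 6.38% = 9.47%

9.47%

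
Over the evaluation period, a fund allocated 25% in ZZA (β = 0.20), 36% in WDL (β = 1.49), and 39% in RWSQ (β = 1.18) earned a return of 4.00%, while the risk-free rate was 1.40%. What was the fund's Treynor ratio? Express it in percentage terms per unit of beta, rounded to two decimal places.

2.48%

β_P = 0.25×0.20 + 0.36×1.49 + 0.39×1.18 = 1.0466
Treynor = (R_P − R_f) / β_P = (4.00% − 1.40%) / 1.0466 = 2.60% / 1.0466 = 2.48%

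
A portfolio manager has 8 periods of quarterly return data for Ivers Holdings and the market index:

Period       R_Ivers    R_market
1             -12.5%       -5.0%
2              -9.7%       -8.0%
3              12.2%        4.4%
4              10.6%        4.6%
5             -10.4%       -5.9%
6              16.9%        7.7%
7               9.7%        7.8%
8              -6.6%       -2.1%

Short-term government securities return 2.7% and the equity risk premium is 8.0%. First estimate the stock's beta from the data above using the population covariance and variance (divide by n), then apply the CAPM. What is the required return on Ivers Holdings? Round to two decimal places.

17.15%

Mean R_i = (-12.5 − 9.7 + 12.2 + 10.6 − 10.4 + 16.9 + 9.7 − 6.6) / 8 = 1.2750%
Mean R_m = (-5.0 − 8.0 + 4.4 + 4.6 − 5.9 + 7.7 + 7.8 − 2.1) / 8 = 0.4375%
Σ(R_i − R̄_i)(R_m − R̄_m) = 519.0875  ⇒  Cov = 519.0875 / 8 = 64.8859
Σ(R_m − R̄_m)² = 287.3388  ⇒  Var(R_m) = 287.3388 / 8 = 35.9174
β = Cov / Var(R_m) = 64.8859 / 35.9174 = 1.8065
E(R) = R_f + β × MRP = 2.7% + 1.8065 × 8.0% = 17.15%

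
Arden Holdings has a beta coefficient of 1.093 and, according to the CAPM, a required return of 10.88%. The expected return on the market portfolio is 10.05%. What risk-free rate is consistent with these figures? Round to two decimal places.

E(R) = R_f + β(E(R_m) − R_f) = R_f(1 − β) + β·E(R_m)
10.88% = R_f × (1 − 1.093) + 1.093 × 10.05%
10.88% = R_f × -0.093 + 10.98465%
R_f = (10.88% − 10.98465%) / -0.093 = 1.13%

1.13%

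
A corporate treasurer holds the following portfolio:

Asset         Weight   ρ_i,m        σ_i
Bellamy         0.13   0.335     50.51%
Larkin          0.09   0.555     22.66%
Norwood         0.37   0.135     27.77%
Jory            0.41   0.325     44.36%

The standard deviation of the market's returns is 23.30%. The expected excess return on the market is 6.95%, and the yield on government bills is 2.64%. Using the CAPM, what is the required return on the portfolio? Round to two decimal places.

β_Bellamy = 0.335 × 50.51% / 23.30% = 0.7262
β_Larkin = 0.555 × 22.66% / 23.30% = 0.5398
β_Norwood = 0.135 × 27.77% / 23.30% = 0.1609
β_Jory = 0.325 × 44.36% / 23.30% = 0.6188
β_P = Σ w_i β_i = 0.13×0.7262 + 0.09×0.5398 + 0.37×0.1609 + 0.41×0.6188 = 0.4562
E(R_P) = R_f + β_P × MRP = 2.64% + 0.4562 × 6.95% = 5.81%

5.81%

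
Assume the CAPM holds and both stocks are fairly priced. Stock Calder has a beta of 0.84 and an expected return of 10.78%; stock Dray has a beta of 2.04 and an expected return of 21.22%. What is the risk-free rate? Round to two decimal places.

Both satisfy E(R) = R_f + β·MRP, so the slope of the SML is
MRP = (21.22% − 10.78%) / (2.04 − 0.84) = 10.44% / 1.20 = 8.7000%
R_f = E(R_Calder) − β_Calder·MRP = 10.78% − 0.84 × 8.7000% = 3.4720%

3.47%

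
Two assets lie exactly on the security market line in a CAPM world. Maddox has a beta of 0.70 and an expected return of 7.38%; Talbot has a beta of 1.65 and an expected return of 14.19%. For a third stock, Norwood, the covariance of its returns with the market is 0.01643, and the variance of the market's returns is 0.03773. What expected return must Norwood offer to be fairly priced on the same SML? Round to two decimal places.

5.48%

MRP = (14.19% − 7.38%) / (1.65 − 0.70) = 7.1684%
R_f = 7.38% − 0.70 × 7.1684% = 2.3621%
β_Norwood = Cov / Var(R_m) = 0.01643 / 0.03773 = 0.4355
E(R_Norwood) = R_f + β × MRP = 2.3621% + 0.4355 × 7.1684% = 5.48%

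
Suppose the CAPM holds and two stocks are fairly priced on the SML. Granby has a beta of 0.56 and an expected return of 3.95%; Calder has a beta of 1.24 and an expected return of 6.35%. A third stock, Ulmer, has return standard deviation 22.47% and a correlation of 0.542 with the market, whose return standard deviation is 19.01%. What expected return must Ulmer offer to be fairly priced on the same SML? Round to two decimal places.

4.23%

MRP = (6.35% − 3.95%) / (1.24 − 0.56) = 3.5294%
R_f = 3.95% − 0.56 × 3.5294% = 1.9735%
β_Ulmer = ρ·σ_i/σ_m = 0.542 × 22.47 / 19.01 = 0.6406
E(R_Ulmer) = R_f + β × MRP = 1.9735% + 0.6406 × 3.5294% = 4.23%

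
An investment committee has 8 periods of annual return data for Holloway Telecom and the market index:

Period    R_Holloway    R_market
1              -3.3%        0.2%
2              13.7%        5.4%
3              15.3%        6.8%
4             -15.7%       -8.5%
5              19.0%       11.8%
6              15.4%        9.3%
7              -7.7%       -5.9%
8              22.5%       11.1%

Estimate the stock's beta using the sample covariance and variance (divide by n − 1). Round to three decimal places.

1.797

Mean R_i = (-3.3 + 13.7 + 15.3 − 15.7 + 19.0 + 15.4 − 7.7 + 22.5) / 8 = 7.4000%
Mean R_m = (0.2 + 5.4 + 6.8 − 8.5 + 11.8 + 9.3 − 5.9 + 11.1) / 8 = 3.7750%
Σ(R_i − R̄_i)(R_m − R̄_m) = 749.9300  ⇒  Cov = 749.9300 / 7 = 107.1329
Σ(R_m − R̄_m)² = 417.4350  ⇒  Var(R_m) = 417.4350 / 7 = 59.6336
β = Cov / Var(R_m) = 107.1329 / 59.6336 = 1.7965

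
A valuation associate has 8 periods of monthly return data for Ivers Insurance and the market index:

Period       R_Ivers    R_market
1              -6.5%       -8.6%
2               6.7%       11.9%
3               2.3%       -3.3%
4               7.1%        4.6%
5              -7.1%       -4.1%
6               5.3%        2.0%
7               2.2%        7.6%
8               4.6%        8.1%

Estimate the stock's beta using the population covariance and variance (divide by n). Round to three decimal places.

0.631

Mean R_i = (-6.5 + 6.7 + 2.3 + 7.1 − 7.1 + 5.3 + 2.2 + 4.6) / 8 = 1.8250%
Mean R_m = (-8.6 + 11.9 − 3.3 + 4.6 − 4.1 + 2.0 + 7.6 + 8.1) / 8 = 2.2750%
Σ(R_i − R̄_i)(R_m − R̄_m) = 221.1750  ⇒  Cov = 221.1750 / 8 = 27.6469
Σ(R_m − R̄_m)² = 350.3950  ⇒  Var(R_m) = 350.3950 / 8 = 43.7994
β = Cov / Var(R_m) = 27.6469 / 43.7994 = 0.6312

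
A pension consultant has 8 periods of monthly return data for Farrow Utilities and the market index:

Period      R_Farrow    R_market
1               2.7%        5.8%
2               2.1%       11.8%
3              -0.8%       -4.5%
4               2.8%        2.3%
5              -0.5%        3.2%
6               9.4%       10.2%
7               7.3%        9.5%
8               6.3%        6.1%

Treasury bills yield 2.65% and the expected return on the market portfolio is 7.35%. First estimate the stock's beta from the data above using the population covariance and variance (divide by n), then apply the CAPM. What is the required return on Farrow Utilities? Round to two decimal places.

Mean R_i = (2.7 + 2.1 − 0.8 + 2.8 − 0.5 + 9.4 + 7.3 + 6.3) / 8 = 3.6625%
Mean R_m = (5.8 + 11.8 − 4.5 + 2.3 + 3.2 + 10.2 + 9.5 + 6.1) / 8 = 5.5500%
Σ(R_i − R̄_i)(R_m − R̄_m) = 89.9250  ⇒  Cov = 89.9250 / 8 = 11.2406
Σ(R_m − R̄_m)² = 193.7400  ⇒  Var(R_m) = 193.7400 / 8 = 24.2175
β = Cov / Var(R_m) = 11.2406 / 24.2175 = 0.4642
MRP = 7.35% − 2.65% = 4.70%
E(R) = R_f + β × MRP = 2.65% + 0.4642 × 4.70% = 4.83%

4.83%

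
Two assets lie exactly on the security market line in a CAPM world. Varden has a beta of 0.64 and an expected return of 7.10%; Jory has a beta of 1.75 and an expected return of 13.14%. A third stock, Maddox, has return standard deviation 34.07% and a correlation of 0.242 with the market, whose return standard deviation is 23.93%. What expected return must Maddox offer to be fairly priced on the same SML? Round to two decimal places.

5.49%

MRP = (13.14% − 7.10%) / (1.75 − 0.64) = 5.4414%
R_f = 7.10% − 0.64 × 5.4414% = 3.6175%
β_Maddox = ρ·σ_i/σ_m = 0.242 × 34.07 / 23.93 = 0.3445
E(R_Maddox) = R_f + β × MRP = 3.6175% + 0.3445 × 5.4414% = 5.49%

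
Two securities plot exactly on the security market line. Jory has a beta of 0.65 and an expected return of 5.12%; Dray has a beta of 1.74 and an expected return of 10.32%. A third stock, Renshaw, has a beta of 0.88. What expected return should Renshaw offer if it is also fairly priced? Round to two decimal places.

MRP (SML slope) = (10.32% − 5.12%) / (1.74 − 0.65) = 5.20% / 1.09 = 4.7706%
R_f (intercept) = 5.12% − 0.65 × 4.7706% = 2.0191%
E(R_Renshaw) = R_f + β × MRP = 2.0191% + 0.88 × 4.7706% = 6.22%

6.22%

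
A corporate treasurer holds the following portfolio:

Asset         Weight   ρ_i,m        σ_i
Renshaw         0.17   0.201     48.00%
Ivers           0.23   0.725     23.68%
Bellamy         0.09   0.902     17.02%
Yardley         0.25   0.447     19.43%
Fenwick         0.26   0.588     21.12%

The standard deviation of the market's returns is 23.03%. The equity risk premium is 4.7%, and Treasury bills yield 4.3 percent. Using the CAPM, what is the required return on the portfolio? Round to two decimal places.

6.82%

β_Renshaw = 0.201 × 48.00% / 23.03% = 0.4189
β_Ivers = 0.725 × 23.68% / 23.03% = 0.7455
β_Bellamy = 0.902 × 17.02% / 23.03% = 0.6666
β_Yardley = 0.447 × 19.43% / 23.03% = 0.3771
β_Fenwick = 0.588 × 21.12% / 23.03% = 0.5392
β_P = Σ w_i β_i = 0.17×0.4189 + 0.23×0.7455 + 0.09×0.6666 + 0.25×0.3771 + 0.26×0.5392 = 0.5371
E(R_P) = R_f + β_P × MRP = 4.3% + 0.5371 × 4.7% = 6.82%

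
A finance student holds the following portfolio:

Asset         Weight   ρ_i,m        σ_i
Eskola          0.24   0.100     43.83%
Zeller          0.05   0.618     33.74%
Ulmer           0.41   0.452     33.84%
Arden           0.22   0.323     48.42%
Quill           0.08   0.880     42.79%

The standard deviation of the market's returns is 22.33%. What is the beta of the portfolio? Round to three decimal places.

0.664

β_Eskola = 0.100 × 43.83% / 22.33% = 0.1963
β_Zeller = 0.618 × 33.74% / 22.33% = 0.9338
β_Ulmer = 0.452 × 33.84% / 22.33% = 0.6850
β_Arden = 0.323 × 48.42% / 22.33% = 0.7004
β_Quill = 0.880 × 42.79% / 22.33% = 1.6863
β_P = Σ w_i β_i = 0.24×0.1963 + 0.05×0.9338 + 0.41×0.6850 + 0.22×0.7004 + 0.08×1.6863 = 0.6636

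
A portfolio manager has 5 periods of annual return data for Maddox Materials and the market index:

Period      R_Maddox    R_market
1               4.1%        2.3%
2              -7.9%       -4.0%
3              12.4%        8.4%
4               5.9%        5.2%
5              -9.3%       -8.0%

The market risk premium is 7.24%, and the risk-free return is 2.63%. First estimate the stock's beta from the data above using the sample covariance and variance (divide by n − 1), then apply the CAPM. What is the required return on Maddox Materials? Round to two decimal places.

12.54%

Mean R_i = (4.1 − 7.9 + 12.4 + 5.9 − 9.3) / 5 = 1.0400%
Mean R_m = (2.3 − 4.0 + 8.4 + 5.2 − 8.0) / 5 = 0.7800%
Σ(R_i − R̄_i)(R_m − R̄_m) = 246.2140  ⇒  Cov = 246.2140 / 4 = 61.5535
Σ(R_m − R̄_m)² = 179.8480  ⇒  Var(R_m) = 179.8480 / 4 = 44.9620
β = Cov / Var(R_m) = 61.5535 / 44.9620 = 1.3690
E(R) = R_f + β × MRP = 2.63% + 1.3690 × 7.24% = 12.54%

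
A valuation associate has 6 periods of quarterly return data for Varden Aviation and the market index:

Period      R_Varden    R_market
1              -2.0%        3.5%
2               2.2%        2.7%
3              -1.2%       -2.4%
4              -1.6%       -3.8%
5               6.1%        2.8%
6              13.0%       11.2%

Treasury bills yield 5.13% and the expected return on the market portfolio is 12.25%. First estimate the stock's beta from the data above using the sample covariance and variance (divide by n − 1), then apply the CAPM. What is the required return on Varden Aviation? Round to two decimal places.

11.83%

Mean R_i = (-2.0 + 2.2 − 1.2 − 1.6 + 6.1 + 13.0) / 6 = 2.7500%
Mean R_m = (3.5 + 2.7 − 2.4 − 3.8 + 2.8 + 11.2) / 6 = 2.3333%
Σ(R_i − R̄_i)(R_m − R̄_m) = 132.0800  ⇒  Cov = 132.0800 / 5 = 26.4160
Σ(R_m − R̄_m)² = 140.3533  ⇒  Var(R_m) = 140.3533 / 5 = 28.0707
β = Cov / Var(R_m) = 26.4160 / 28.0707 = 0.9411
MRP = 12.25% − 5.13% = 7.12%
E(R) = R_f + β × MRP = 5.13% + 0.9411 × 7.12% = 11.83%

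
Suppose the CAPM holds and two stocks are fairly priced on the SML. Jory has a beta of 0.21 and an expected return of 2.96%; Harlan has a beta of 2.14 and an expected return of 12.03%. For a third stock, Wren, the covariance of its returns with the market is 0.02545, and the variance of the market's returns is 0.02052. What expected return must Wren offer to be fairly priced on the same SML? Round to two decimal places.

7.80%

MRP = (12.03% − 2.96%) / (2.14 − 0.21) = 4.6995%
R_f = 2.96% − 0.21 × 4.6995% = 1.9731%
β_Wren = Cov / Var(R_m) = 0.02545 / 0.02052 = 1.2403
E(R_Wren) = R_f + β × MRP = 1.9731% + 1.2403 × 4.6995% = 7.80%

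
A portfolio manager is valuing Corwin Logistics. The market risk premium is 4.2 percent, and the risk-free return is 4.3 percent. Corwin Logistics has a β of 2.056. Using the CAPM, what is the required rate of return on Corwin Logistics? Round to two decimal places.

12.94%

E(R) = R_f + β × MRP = 4.3% + 2.056 × 4.2% = 12.94%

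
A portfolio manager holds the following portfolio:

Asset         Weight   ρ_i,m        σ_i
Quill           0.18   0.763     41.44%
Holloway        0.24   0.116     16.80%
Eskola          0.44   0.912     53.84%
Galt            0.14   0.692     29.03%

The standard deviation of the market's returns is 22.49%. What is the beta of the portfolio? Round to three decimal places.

β_Quill = 0.763 × 41.44% / 22.49% = 1.4059
β_Holloway = 0.116 × 16.80% / 22.49% = 0.0867
β_Eskola = 0.912 × 53.84% / 22.49% = 2.1833
β_Galt = 0.692 × 29.03% / 22.49% = 0.8932
β_P = Σ w_i β_i = 0.18×1.4059 + 0.24×0.0867 + 0.44×2.1833 + 0.14×0.8932 = 1.3596

1.360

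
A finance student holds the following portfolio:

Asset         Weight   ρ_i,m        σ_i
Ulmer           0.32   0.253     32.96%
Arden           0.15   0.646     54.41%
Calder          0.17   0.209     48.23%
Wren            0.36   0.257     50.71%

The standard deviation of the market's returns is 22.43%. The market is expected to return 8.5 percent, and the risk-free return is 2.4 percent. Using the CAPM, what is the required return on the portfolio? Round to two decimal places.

6.30%

β_Ulmer = 0.253 × 32.96% / 22.43% = 0.3718
β_Arden = 0.646 × 54.41% / 22.43% = 1.5670
β_Calder = 0.209 × 48.23% / 22.43% = 0.4494
β_Wren = 0.257 × 50.71% / 22.43% = 0.5810
β_P = Σ w_i β_i = 0.32×0.3718 + 0.15×1.5670 + 0.17×0.4494 + 0.36×0.5810 = 0.6396
MRP = 8.5% − 2.4% = 6.10%
E(R_P) = R_f + β_P × MRP = 2.4% + 0.6396 × 6.1% = 6.30%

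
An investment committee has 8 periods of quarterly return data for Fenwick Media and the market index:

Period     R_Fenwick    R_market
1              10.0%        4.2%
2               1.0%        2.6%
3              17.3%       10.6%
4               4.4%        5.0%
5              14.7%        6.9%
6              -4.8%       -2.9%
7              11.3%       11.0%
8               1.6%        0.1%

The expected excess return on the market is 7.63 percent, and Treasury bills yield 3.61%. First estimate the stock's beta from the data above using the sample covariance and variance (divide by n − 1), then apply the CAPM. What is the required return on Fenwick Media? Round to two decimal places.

Mean R_i = (10.0 + 1.0 + 17.3 + 4.4 + 14.7 − 4.8 + 11.3 + 1.6) / 8 = 6.9375%
Mean R_m = (4.2 + 2.6 + 10.6 + 5.0 + 6.9 − 2.9 + 11.0 + 0.1) / 8 = 4.6875%
Σ(R_i − R̄_i)(R_m − R̄_m) = 229.6338  ⇒  Cov = 229.6338 / 7 = 32.8048
Σ(R_m − R̄_m)² = 163.0088  ⇒  Var(R_m) = 163.0088 / 7 = 23.2870
β = Cov / Var(R_m) = 32.8048 / 23.2870 = 1.4087
E(R) = R_f + β × MRP = 3.61% + 1.4087 × 7.63% = 14.36%

14.36%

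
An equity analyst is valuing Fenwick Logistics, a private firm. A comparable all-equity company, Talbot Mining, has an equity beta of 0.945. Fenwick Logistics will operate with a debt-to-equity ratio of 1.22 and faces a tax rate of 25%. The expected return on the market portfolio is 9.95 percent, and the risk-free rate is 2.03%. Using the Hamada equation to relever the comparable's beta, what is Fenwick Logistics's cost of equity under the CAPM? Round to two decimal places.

16.36%

β_L = β_U × [1 + (1 − t)(D/E)] = 0.945 × [1 + (1 − 0.25) × 1.22]
    = 0.945 × [1 + 0.75 × 1.22] = 0.945 × 1.9150 = 1.8097
MRP = 9.95% − 2.03% = 7.92%
E(R) = R_f + β_L × MRP = 2.03% + 1.8097 × 7.92% = 16.36%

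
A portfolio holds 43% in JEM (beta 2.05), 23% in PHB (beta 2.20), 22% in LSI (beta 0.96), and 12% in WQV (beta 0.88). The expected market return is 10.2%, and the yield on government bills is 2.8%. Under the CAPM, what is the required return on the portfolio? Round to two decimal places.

β_P = Σ w_i β_i = 0.43×2.05 + 0.23×2.20 + 0.22×0.96 + 0.12×0.88 = 1.7043
MRP = 10.2% − 2.8% = 7.40%
E(R_P) = R_f + β_P × MRP = 2.8% + 1.7043 × 7.4% = 15.41%

15.41%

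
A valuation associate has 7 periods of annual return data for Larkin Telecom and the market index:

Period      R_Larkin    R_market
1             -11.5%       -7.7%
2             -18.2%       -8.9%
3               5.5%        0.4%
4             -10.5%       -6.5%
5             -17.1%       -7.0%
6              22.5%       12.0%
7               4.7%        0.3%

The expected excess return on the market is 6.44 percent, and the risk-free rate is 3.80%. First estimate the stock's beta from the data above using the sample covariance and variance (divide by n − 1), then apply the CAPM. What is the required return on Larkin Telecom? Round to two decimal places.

16.47%

Mean R_i = (-11.5 − 18.2 + 5.5 − 10.5 − 17.1 + 22.5 + 4.7) / 7 = -3.5143%
Mean R_m = (-7.7 − 8.9 + 0.4 − 6.5 − 7.0 + 12.0 + 0.3) / 7 = -2.4857%
Σ(R_i − R̄_i)(R_m − R̄_m) = 650.9414  ⇒  Cov = 650.9414 / 6 = 108.4902
Σ(R_m − R̄_m)² = 330.7486  ⇒  Var(R_m) = 330.7486 / 6 = 55.1248
β = Cov / Var(R_m) = 108.4902 / 55.1248 = 1.9681
E(R) = R_f + β × MRP = 3.80% + 1.9681 × 6.44% = 16.47%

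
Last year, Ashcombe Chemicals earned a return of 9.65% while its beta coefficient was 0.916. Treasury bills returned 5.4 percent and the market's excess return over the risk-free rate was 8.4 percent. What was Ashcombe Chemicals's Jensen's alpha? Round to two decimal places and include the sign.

CAPM benchmark = R_f + β(R_m − R_f) = 5.4% + 0.916 × 8.4% = 13.0944%
α = actual − benchmark = 9.65% − 13.0944% = -3.44%

-3.44%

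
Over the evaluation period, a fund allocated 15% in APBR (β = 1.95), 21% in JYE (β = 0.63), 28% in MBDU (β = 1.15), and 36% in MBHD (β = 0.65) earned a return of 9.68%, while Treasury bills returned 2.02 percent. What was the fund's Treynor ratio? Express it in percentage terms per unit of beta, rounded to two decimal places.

7.81%

β_P = 0.15×1.95 + 0.21×0.63 + 0.28×1.15 + 0.36×0.65 = 0.9808
Treynor = (R_P − R_f) / β_P = (9.68% − 2.02%) / 0.9808 = 7.66% / 0.9808 = 7.81%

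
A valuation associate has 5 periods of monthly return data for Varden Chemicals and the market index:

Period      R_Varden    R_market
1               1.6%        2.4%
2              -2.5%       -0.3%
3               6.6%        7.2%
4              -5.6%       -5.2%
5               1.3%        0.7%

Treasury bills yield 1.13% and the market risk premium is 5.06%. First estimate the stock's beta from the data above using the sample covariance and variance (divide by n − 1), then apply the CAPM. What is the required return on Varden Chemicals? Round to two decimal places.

6.20%

Mean R_i = (1.6 − 2.5 + 6.6 − 5.6 + 1.3) / 5 = 0.2800%
Mean R_m = (2.4 − 0.3 + 7.2 − 5.2 + 0.7) / 5 = 0.9600%
Σ(R_i − R̄_i)(R_m − R̄_m) = 80.7960  ⇒  Cov = 80.7960 / 4 = 20.1990
Σ(R_m − R̄_m)² = 80.6120  ⇒  Var(R_m) = 80.6120 / 4 = 20.1530
β = Cov / Var(R_m) = 20.1990 / 20.1530 = 1.0023
E(R) = R_f + β × MRP = 1.13% + 1.0023 × 5.06% = 6.20%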